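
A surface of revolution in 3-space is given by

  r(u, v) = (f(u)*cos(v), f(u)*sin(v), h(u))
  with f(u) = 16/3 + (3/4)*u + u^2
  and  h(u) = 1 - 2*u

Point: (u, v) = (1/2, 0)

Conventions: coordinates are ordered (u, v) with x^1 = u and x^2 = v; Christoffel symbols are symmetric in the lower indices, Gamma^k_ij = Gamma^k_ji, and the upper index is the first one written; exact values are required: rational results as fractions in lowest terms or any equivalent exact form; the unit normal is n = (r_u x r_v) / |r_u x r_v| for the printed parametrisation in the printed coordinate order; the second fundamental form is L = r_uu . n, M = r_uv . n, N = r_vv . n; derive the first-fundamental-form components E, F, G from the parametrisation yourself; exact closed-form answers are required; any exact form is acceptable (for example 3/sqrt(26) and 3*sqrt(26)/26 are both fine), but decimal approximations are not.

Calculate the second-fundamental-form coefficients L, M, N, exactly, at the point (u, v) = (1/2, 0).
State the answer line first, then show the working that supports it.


Answer: L = 16*sqrt(113)/113, M = 0, N = -143*sqrt(113)/339

f = 143/24, f' = 7/4, f'' = 2, h' = -2, h'' = 0
E = 113/16, F = 0, G = 20449/576; answer radicand W^2 = 113/16
unnormalised second-form numerators: l = 4, m = 0, n = -143/12; L = l/sqrt(113/16), and similarly M = m/sqrt(W^2), N = n/sqrt(W^2)


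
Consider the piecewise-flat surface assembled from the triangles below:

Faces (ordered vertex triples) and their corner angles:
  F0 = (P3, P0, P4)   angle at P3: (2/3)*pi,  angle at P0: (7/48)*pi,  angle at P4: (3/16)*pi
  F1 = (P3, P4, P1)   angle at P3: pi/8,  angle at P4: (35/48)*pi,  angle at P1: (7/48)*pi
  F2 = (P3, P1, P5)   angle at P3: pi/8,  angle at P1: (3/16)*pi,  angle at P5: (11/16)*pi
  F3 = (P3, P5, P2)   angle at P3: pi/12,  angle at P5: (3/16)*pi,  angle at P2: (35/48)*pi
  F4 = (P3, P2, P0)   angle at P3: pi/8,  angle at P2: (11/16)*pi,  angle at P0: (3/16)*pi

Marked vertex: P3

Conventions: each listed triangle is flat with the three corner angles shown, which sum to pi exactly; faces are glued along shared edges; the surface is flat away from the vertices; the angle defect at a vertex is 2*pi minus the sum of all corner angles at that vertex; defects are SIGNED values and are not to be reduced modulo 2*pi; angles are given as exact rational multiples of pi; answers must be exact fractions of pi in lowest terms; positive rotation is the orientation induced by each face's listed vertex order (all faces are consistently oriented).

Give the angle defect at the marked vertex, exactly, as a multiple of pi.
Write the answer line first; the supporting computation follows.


Answer: defect(P3) = (7/8)*pi

Sum of corner angles at P3: (9/8)*pi
defect = 2*pi - (9/8)*pi


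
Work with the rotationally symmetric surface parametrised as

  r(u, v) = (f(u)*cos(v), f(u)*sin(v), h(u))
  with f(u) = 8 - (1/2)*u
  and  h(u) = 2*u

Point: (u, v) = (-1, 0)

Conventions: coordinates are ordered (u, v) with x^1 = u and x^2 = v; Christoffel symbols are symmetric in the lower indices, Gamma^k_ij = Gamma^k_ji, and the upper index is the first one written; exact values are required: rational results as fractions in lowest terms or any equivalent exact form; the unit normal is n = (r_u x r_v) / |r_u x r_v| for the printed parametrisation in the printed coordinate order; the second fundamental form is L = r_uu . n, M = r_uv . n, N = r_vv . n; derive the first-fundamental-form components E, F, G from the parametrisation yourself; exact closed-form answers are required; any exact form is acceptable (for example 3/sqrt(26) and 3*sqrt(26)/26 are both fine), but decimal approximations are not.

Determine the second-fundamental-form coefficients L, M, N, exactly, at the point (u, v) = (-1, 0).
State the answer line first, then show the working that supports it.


Answer: L = 0, M = 0, N = 2*sqrt(17)

f = 17/2, f' = -1/2, f'' = 0, h' = 2, h'' = 0
E = 17/4, F = 0, G = 289/4; answer radicand W^2 = 17/4
unnormalised second-form numerators: l = 0, m = 0, n = 17; L = l/sqrt(17/4), and similarly M = m/sqrt(W^2), N = n/sqrt(W^2)


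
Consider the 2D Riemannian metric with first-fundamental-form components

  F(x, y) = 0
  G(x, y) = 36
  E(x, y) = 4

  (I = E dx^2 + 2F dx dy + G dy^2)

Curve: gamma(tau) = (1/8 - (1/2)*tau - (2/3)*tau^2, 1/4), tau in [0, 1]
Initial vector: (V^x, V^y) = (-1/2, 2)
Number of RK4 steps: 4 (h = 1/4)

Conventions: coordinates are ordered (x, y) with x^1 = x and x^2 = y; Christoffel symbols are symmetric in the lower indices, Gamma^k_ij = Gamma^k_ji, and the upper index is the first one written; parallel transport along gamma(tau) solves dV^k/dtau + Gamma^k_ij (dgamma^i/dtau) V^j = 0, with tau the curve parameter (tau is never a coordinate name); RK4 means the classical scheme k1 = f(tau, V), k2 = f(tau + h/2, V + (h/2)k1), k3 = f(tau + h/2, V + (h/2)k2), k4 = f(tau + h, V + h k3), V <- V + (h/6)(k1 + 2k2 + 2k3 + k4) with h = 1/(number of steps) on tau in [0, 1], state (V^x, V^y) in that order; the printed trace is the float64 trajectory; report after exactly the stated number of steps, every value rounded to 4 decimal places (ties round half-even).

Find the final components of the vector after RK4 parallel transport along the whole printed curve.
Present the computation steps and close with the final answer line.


gamma'(tau) = (-1/2 - (4/3)*tau, 0); f(tau, V)^k = -Gamma^k_ij(gamma(tau)) gamma'^i(tau) V^j; h = 1/4; intermediate values shown to 6 dp
curve data and Christoffel symbols at the stage parameters:
  tau = 0.000000: gamma = (0.125000, 0.250000), gamma' = (-0.500000, 0.000000); Gamma_xxx = 0.000000, Gamma_xxy = 0.000000, Gamma_xyy = 0.000000, Gamma_yxx = 0.000000, Gamma_yxy = 0.000000, Gamma_yyy = 0.000000
  tau = 0.125000: gamma = (0.052083, 0.250000), gamma' = (-0.666667, 0.000000); Gamma_xxx = 0.000000, Gamma_xxy = 0.000000, Gamma_xyy = 0.000000, Gamma_yxx = 0.000000, Gamma_yxy = 0.000000, Gamma_yyy = 0.000000
  tau = 0.250000: gamma = (-0.041667, 0.250000), gamma' = (-0.833333, 0.000000); Gamma_xxx = 0.000000, Gamma_xxy = 0.000000, Gamma_xyy = 0.000000, Gamma_yxx = 0.000000, Gamma_yxy = 0.000000, Gamma_yyy = 0.000000
  tau = 0.375000: gamma = (-0.156250, 0.250000), gamma' = (-1.000000, 0.000000); Gamma_xxx = 0.000000, Gamma_xxy = 0.000000, Gamma_xyy = 0.000000, Gamma_yxx = 0.000000, Gamma_yxy = 0.000000, Gamma_yyy = 0.000000
  tau = 0.500000: gamma = (-0.291667, 0.250000), gamma' = (-1.166667, 0.000000); Gamma_xxx = 0.000000, Gamma_xxy = 0.000000, Gamma_xyy = 0.000000, Gamma_yxx = 0.000000, Gamma_yxy = 0.000000, Gamma_yyy = 0.000000
  tau = 0.625000: gamma = (-0.447917, 0.250000), gamma' = (-1.333333, 0.000000); Gamma_xxx = 0.000000, Gamma_xxy = 0.000000, Gamma_xyy = 0.000000, Gamma_yxx = 0.000000, Gamma_yxy = 0.000000, Gamma_yyy = 0.000000
  tau = 0.750000: gamma = (-0.625000, 0.250000), gamma' = (-1.500000, 0.000000); Gamma_xxx = 0.000000, Gamma_xxy = 0.000000, Gamma_xyy = 0.000000, Gamma_yxx = 0.000000, Gamma_yxy = 0.000000, Gamma_yyy = 0.000000
  tau = 0.875000: gamma = (-0.822917, 0.250000), gamma' = (-1.666667, 0.000000); Gamma_xxx = 0.000000, Gamma_xxy = 0.000000, Gamma_xyy = 0.000000, Gamma_yxx = 0.000000, Gamma_yxy = 0.000000, Gamma_yyy = 0.000000
  tau = 1.000000: gamma = (-1.041667, 0.250000), gamma' = (-1.833333, 0.000000); Gamma_xxx = 0.000000, Gamma_xxy = 0.000000, Gamma_xyy = 0.000000, Gamma_yxx = 0.000000, Gamma_yxy = 0.000000, Gamma_yyy = 0.000000
step 0: V^x = -0.5000, V^y = 2.0000
step 1: k1 = (0.000000, 0.000000), k2 = (0.000000, 0.000000), k3 = (0.000000, 0.000000), k4 = (0.000000, 0.000000); V <- V + (h/6)(k1 + 2k2 + 2k3 + k4): V^x = -0.5000, V^y = 2.0000
step 2: k1 = (0.000000, 0.000000), k2 = (0.000000, 0.000000), k3 = (0.000000, 0.000000), k4 = (0.000000, 0.000000); V <- V + (h/6)(k1 + 2k2 + 2k3 + k4): V^x = -0.5000, V^y = 2.0000
step 3: k1 = (0.000000, 0.000000), k2 = (0.000000, 0.000000), k3 = (0.000000, 0.000000), k4 = (0.000000, 0.000000); V <- V + (h/6)(k1 + 2k2 + 2k3 + k4): V^x = -0.5000, V^y = 2.0000
step 4: k1 = (0.000000, 0.000000), k2 = (0.000000, 0.000000), k3 = (0.000000, 0.000000), k4 = (0.000000, 0.000000); V <- V + (h/6)(k1 + 2k2 + 2k3 + k4): V^x = -0.5000, V^y = 2.0000

Answer: V^x = -0.5000, V^y = 2.0000


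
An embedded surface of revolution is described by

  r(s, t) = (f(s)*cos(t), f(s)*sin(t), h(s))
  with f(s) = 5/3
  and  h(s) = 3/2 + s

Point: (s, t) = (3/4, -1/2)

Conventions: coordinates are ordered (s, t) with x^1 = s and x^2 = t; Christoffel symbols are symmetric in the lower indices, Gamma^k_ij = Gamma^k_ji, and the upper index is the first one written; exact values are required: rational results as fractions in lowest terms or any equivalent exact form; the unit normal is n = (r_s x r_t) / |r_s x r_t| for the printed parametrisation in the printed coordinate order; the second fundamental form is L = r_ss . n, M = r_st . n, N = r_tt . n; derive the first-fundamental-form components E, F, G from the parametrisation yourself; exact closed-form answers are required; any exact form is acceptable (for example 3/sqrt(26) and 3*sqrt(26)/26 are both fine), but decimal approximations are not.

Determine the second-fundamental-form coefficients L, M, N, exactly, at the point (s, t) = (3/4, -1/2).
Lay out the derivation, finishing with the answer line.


f = 5/3, f' = 0, f'' = 0, h' = 1, h'' = 0
E = 1, F = 0, G = 25/9; answer radicand W^2 = 1
unnormalised second-form numerators: l = 0, m = 0, n = 5/3; L = l/sqrt(1), and similarly M = m/sqrt(W^2), N = n/sqrt(W^2)

Answer: L = 0, M = 0, N = 5/3


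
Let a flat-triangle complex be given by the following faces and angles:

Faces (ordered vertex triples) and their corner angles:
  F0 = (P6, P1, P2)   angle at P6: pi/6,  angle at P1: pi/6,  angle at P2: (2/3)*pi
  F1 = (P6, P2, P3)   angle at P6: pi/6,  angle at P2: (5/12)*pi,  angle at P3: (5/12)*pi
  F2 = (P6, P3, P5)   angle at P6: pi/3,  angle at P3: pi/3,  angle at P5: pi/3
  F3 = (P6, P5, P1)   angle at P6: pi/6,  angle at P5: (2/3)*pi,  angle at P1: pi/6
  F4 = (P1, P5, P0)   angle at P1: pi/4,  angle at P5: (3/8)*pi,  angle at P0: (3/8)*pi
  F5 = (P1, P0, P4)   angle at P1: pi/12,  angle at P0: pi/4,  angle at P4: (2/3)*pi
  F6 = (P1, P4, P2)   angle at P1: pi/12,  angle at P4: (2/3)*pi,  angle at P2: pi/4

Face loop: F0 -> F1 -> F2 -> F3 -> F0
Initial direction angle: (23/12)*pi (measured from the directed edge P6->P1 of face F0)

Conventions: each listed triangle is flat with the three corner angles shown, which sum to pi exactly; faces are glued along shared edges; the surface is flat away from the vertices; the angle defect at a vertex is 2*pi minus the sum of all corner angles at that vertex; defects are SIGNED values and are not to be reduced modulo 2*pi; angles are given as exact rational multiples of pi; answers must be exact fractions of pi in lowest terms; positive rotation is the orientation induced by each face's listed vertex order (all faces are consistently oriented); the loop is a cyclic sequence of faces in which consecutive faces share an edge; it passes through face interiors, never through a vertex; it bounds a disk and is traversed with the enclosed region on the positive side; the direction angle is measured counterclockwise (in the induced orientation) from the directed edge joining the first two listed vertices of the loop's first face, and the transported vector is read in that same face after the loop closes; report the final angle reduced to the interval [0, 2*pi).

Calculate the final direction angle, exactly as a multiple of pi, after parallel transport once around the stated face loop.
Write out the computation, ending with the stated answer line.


enclosed vertex P6: corner angles sum to (5/6)*pi, defect = 2*pi - (5/6)*pi = (7/6)*pi
summing the enclosed defects onto the initial angle, mod 2*pi in the induced orientation:
final angle = (23/12)*pi + (7/6)*pi = (13/12)*pi (mod 2*pi)

Answer: final direction angle = (13/12)*pi


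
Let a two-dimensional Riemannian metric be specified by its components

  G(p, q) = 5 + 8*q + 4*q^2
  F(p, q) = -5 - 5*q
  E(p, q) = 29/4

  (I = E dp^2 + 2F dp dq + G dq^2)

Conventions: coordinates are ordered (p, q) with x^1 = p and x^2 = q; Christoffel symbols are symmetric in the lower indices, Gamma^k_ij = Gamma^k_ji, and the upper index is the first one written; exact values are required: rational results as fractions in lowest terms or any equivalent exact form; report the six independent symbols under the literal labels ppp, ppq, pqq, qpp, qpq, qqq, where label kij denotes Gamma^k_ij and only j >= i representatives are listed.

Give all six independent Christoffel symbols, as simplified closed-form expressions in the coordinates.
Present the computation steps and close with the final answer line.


E = 29/4; F = -5 - 5*q; G = 5 + 8*q + 4*q^2
Gamma^k_ij = (1/2) g^{kl} (d_i g_jl + d_j g_il - d_l g_ij), with g^inv = (1/(EG-F^2)) [[G, -F], [-F, E]]
first partials: E_p = 0, E_q = 0, F_p = 0, F_q = -5, G_p = 0, G_q = 8 + 8*q
D = EG - F^2 = 45/4 + 8*q + 4*q^2
expanded: Gamma^p_pp = (G E_p - 2F F_p + F E_q)/(2D), Gamma^p_pq = (G E_q - F G_p)/(2D), Gamma^p_qq = (2G F_q - G G_p - F G_q)/(2D), Gamma^q_pp = (2E F_p - E E_q - F E_p)/(2D), Gamma^q_pq = (E G_p - F E_q)/(2D), Gamma^q_qq = (E G_q - 2F F_q + F G_p)/(2D); substitute and cancel common factors

Answer: Gamma_ppp = 0, Gamma_ppq = 0, Gamma_pqq = -20/(16*q^2 + 32*q + 45), Gamma_qpp = 0, Gamma_qpq = 0, Gamma_qqq = (16*q + 16)/(16*q^2 + 32*q + 45)


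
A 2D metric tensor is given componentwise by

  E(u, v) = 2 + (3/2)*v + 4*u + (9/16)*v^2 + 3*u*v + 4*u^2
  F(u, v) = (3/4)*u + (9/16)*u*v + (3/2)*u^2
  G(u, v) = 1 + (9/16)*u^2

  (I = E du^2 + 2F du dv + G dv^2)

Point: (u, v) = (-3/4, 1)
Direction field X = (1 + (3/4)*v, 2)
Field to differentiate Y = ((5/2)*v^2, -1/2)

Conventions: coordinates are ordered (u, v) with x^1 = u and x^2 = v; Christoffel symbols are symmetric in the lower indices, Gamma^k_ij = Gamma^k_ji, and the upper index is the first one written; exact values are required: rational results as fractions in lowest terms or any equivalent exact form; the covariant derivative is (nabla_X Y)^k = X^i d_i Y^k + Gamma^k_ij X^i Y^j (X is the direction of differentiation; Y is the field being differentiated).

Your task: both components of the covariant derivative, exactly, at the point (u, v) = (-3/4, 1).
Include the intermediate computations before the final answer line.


E = 17/16, F = -9/64, G = 337/256 at the point
E_u = 1, E_v = 3/8, F_u = -15/16, F_v = -27/64, G_u = -27/32, G_v = 0
EG - F^2 = 353/256;  g^inv = (256/353) * [[337/256, 9/64], [9/64, 17/16]]
first-kind symbols [ij,l] = (1/2)(d_i g_jl + d_j g_il - d_l g_ij): [uu,u] = E_u/2 = 1/2, [uu,v] = F_u - E_v/2 = -9/8, [uv,u] = E_v/2 = 3/16, [uv,v] = G_u/2 = -27/64, [vv,u] = F_v - G_u/2 = 0, [vv,v] = G_v/2 = 0
Gamma^u_ij = (G*[ij,u] - F*[ij,v])/(EG - F^2), Gamma^v_ij = (E*[ij,v] - F*[ij,u])/(EG - F^2)
Gamma_uuu = 128/353, Gamma_uuv = 48/353, Gamma_uvv = 0, Gamma_vuu = -288/353, Gamma_vuv = -108/353, Gamma_vvv = 0
X = (7/4, 2), Y = (5/2, -1/2) at the point

Answer: (nabla_X Y)^u = 4288/353, (nabla_X Y)^v = -3411/706


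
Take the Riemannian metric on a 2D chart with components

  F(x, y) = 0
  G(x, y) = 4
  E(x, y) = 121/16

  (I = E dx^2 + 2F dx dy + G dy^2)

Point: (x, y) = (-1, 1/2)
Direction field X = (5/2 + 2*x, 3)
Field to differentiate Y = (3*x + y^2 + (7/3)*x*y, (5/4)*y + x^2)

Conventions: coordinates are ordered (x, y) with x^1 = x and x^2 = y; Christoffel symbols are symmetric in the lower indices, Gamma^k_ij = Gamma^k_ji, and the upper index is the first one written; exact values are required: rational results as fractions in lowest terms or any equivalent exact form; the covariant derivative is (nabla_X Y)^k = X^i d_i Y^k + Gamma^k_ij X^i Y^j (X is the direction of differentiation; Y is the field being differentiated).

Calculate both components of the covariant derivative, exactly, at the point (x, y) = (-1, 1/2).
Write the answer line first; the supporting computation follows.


Answer: (nabla_X Y)^x = -23/12, (nabla_X Y)^y = 11/4

E = 121/16, F = 0, G = 4 at the point
E_x = 0, E_y = 0, F_x = 0, F_y = 0, G_x = 0, G_y = 0
EG - F^2 = 121/4;  g^inv = (4/121) * [[4, 0], [0, 121/16]]
first-kind symbols [ij,l] = (1/2)(d_i g_jl + d_j g_il - d_l g_ij): [xx,x] = E_x/2 = 0, [xx,y] = F_x - E_y/2 = 0, [xy,x] = E_y/2 = 0, [xy,y] = G_x/2 = 0, [yy,x] = F_y - G_x/2 = 0, [yy,y] = G_y/2 = 0
Gamma^x_ij = (G*[ij,x] - F*[ij,y])/(EG - F^2), Gamma^y_ij = (E*[ij,y] - F*[ij,x])/(EG - F^2)
Gamma_xxx = 0, Gamma_xxy = 0, Gamma_xyy = 0, Gamma_yxx = 0, Gamma_yxy = 0, Gamma_yyy = 0
X = (1/2, 3), Y = (-47/12, 13/8) at the point


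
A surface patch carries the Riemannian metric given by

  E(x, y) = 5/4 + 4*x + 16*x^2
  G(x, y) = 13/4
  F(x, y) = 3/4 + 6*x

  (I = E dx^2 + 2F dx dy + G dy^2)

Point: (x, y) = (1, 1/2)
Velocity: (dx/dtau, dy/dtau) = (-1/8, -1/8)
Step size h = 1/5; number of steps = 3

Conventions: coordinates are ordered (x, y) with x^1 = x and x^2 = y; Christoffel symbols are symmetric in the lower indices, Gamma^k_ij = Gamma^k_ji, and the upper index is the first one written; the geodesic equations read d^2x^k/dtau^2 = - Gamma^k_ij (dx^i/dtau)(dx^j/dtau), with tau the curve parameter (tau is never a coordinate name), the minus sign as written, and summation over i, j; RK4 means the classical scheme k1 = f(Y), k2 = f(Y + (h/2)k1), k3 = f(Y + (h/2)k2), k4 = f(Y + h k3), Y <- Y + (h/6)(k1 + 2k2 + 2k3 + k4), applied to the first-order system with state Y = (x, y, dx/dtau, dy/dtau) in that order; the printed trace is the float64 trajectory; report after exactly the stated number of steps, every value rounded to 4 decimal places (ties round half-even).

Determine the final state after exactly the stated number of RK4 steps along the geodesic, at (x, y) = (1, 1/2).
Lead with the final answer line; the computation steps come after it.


Answer: x = 0.9227, y = 0.4242, dx/dtau = -0.1328, dy/dtau = -0.1277

f(Y) = (dx/dtau, dy/dtau, -Gamma^x_ij Y'^i Y'^j, -Gamma^y_ij Y'^i Y'^j) with the Gammas evaluated at the stage position; h = 0.200000; intermediate values shown to 6 dp
step 0: x = 1.0000, y = 0.5000, dx/dtau = -0.1250, dy/dtau = -0.1250
step 1:
  k1: at (x, y) = (1.000000, 0.500000), (dx/dtau, dy/dtau) = (-0.125000, -0.125000); Gamma_xxx = 0.765957, Gamma_xxy = 0.000000, Gamma_xyy = 0.000000, Gamma_yxx = 0.255319, Gamma_yxy = 0.000000, Gamma_yyy = 0.000000; k1 = (-0.125000, -0.125000, -0.011968, -0.003989)
  k2: at (x, y) = (0.987500, 0.487500), (dx/dtau, dy/dtau) = (-0.126197, -0.125399); Gamma_xxx = 0.772151, Gamma_xxy = 0.000000, Gamma_xyy = 0.000000, Gamma_yxx = 0.260275, Gamma_yxy = 0.000000, Gamma_yyy = 0.000000; k2 = (-0.126197, -0.125399, -0.012297, -0.004145)
  k3: at (x, y) = (0.987380, 0.487460), (dx/dtau, dy/dtau) = (-0.126230, -0.125415); Gamma_xxx = 0.772210, Gamma_xxy = 0.000000, Gamma_xyy = 0.000000, Gamma_yxx = 0.260324, Gamma_yxy = 0.000000, Gamma_yyy = 0.000000; k3 = (-0.126230, -0.125415, -0.012304, -0.004148)
  k4: at (x, y) = (0.974754, 0.474917), (dx/dtau, dy/dtau) = (-0.127461, -0.125830); Gamma_xxx = 0.778541, Gamma_xxy = 0.000000, Gamma_xyy = 0.000000, Gamma_yxx = 0.265471, Gamma_yxy = 0.000000, Gamma_yyy = 0.000000; k4 = (-0.127461, -0.125830, -0.012648, -0.004313)
  Y <- Y + (h/6)(k1 + 2k2 + 2k3 + k4): x = 0.9748, y = 0.4749, dx/dtau = -0.1275, dy/dtau = -0.1258
step 2:
  k1: at (x, y) = (0.974756, 0.474918), (dx/dtau, dy/dtau) = (-0.127461, -0.125830); Gamma_xxx = 0.778540, Gamma_xxy = 0.000000, Gamma_xyy = 0.000000, Gamma_yxx = 0.265470, Gamma_yxy = 0.000000, Gamma_yyy = 0.000000; k1 = (-0.127461, -0.125830, -0.012648, -0.004313)
  k2: at (x, y) = (0.962010, 0.462335), (dx/dtau, dy/dtau) = (-0.128725, -0.126261); Gamma_xxx = 0.785006, Gamma_xxy = 0.000000, Gamma_xyy = 0.000000, Gamma_yxx = 0.270814, Gamma_yxy = 0.000000, Gamma_yyy = 0.000000; k2 = (-0.128725, -0.126261, -0.013008, -0.004487)
  k3: at (x, y) = (0.961884, 0.462292), (dx/dtau, dy/dtau) = (-0.128761, -0.126278); Gamma_xxx = 0.785070, Gamma_xxy = 0.000000, Gamma_xyy = 0.000000, Gamma_yxx = 0.270867, Gamma_yxy = 0.000000, Gamma_yyy = 0.000000; k3 = (-0.128761, -0.126278, -0.013016, -0.004491)
  k4: at (x, y) = (0.949004, 0.449662), (dx/dtau, dy/dtau) = (-0.130064, -0.126728); Gamma_xxx = 0.791682, Gamma_xxy = 0.000000, Gamma_xyy = 0.000000, Gamma_yxx = 0.276424, Gamma_yxy = 0.000000, Gamma_yyy = 0.000000; k4 = (-0.130064, -0.126728, -0.013393, -0.004676)
  Y <- Y + (h/6)(k1 + 2k2 + 2k3 + k4): x = 0.9490, y = 0.4497, dx/dtau = -0.1301, dy/dtau = -0.1267
step 3:
  k1: at (x, y) = (0.949006, 0.449664), (dx/dtau, dy/dtau) = (-0.130064, -0.126728); Gamma_xxx = 0.791681, Gamma_xxy = 0.000000, Gamma_xyy = 0.000000, Gamma_yxx = 0.276423, Gamma_yxy = 0.000000, Gamma_yyy = 0.000000; k1 = (-0.130064, -0.126728, -0.013393, -0.004676)
  k2: at (x, y) = (0.936000, 0.436991), (dx/dtau, dy/dtau) = (-0.131403, -0.127195); Gamma_xxx = 0.798437, Gamma_xxy = 0.000000, Gamma_xyy = 0.000000, Gamma_yxx = 0.282200, Gamma_yxy = 0.000000, Gamma_yyy = 0.000000; k2 = (-0.131403, -0.127195, -0.013786, -0.004873)
  k3: at (x, y) = (0.935866, 0.436944), (dx/dtau, dy/dtau) = (-0.131442, -0.127215); Gamma_xxx = 0.798507, Gamma_xxy = 0.000000, Gamma_xyy = 0.000000, Gamma_yxx = 0.282260, Gamma_yxy = 0.000000, Gamma_yyy = 0.000000; k3 = (-0.131442, -0.127215, -0.013796, -0.004877)
  k4: at (x, y) = (0.922718, 0.424221), (dx/dtau, dy/dtau) = (-0.132823, -0.127703); Gamma_xxx = 0.805418, Gamma_xxy = 0.000000, Gamma_xyy = 0.000000, Gamma_yxx = 0.288276, Gamma_yxy = 0.000000, Gamma_yyy = 0.000000; k4 = (-0.132823, -0.127703, -0.014209, -0.005086)
  Y <- Y + (h/6)(k1 + 2k2 + 2k3 + k4): x = 0.9227, y = 0.4242, dx/dtau = -0.1328, dy/dtau = -0.1277


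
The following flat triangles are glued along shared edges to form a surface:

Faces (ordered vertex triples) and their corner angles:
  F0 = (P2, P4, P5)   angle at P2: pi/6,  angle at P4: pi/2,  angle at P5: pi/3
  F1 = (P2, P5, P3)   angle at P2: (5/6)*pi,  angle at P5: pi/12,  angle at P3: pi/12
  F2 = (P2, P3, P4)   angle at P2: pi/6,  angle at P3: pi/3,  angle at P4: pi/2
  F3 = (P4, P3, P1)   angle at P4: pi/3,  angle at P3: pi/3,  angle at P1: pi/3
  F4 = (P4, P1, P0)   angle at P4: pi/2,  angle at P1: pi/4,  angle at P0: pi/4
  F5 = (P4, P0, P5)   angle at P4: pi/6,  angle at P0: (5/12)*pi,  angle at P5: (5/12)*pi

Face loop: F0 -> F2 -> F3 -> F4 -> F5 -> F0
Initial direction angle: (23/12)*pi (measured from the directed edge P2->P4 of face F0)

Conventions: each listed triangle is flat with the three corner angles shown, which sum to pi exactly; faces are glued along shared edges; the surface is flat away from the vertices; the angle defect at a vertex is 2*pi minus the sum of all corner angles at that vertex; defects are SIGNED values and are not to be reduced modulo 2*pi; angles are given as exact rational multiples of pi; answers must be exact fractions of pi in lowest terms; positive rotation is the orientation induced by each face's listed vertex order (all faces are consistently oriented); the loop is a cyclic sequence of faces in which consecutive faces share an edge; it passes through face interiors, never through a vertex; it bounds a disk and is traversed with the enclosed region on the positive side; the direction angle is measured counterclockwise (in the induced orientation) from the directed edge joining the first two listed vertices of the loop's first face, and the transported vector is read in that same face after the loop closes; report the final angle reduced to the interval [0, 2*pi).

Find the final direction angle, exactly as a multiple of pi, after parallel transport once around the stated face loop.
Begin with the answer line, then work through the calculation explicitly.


Answer: final direction angle = (23/12)*pi

enclosed vertex P4: corner angles sum to 2*pi, defect = 2*pi - 2*pi = 0
transport around the loop rotates by the sum of enclosed defects; add to the initial angle mod 2*pi
final angle = (23/12)*pi + 0 = (23/12)*pi (mod 2*pi)


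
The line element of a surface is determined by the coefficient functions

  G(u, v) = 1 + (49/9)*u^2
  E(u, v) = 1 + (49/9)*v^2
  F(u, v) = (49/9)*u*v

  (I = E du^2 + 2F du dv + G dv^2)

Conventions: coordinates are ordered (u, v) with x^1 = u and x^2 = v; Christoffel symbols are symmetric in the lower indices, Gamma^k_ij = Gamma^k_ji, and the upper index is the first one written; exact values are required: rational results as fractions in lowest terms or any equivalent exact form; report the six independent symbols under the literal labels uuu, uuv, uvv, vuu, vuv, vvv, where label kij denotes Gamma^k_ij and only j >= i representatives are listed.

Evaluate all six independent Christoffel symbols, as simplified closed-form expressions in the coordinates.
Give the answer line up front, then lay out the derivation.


Answer: Gamma_uuu = 0, Gamma_uuv = 49*v/(49*u^2 + 49*v^2 + 9), Gamma_uvv = 0, Gamma_vuu = 0, Gamma_vuv = 49*u/(49*u^2 + 49*v^2 + 9), Gamma_vvv = 0

E = 1 + (49/9)*v^2; F = (49/9)*u*v; G = 1 + (49/9)*u^2
Gamma^k_ij = (1/2) g^{kl} (d_i g_jl + d_j g_il - d_l g_ij), with g^inv = (1/(EG-F^2)) [[G, -F], [-F, E]]
first partials: E_u = 0, E_v = (98/9)*v, F_u = (49/9)*v, F_v = (49/9)*u, G_u = (98/9)*u, G_v = 0
D = EG - F^2 = 1 + (49/9)*v^2 + (49/9)*u^2
expanded: Gamma^u_uu = (G E_u - 2F F_u + F E_v)/(2D), Gamma^u_uv = (G E_v - F G_u)/(2D), Gamma^u_vv = (2G F_v - G G_u - F G_v)/(2D), Gamma^v_uu = (2E F_u - E E_v - F E_u)/(2D), Gamma^v_uv = (E G_u - F E_v)/(2D), Gamma^v_vv = (E G_v - 2F F_v + F G_u)/(2D); substitute and cancel common factors


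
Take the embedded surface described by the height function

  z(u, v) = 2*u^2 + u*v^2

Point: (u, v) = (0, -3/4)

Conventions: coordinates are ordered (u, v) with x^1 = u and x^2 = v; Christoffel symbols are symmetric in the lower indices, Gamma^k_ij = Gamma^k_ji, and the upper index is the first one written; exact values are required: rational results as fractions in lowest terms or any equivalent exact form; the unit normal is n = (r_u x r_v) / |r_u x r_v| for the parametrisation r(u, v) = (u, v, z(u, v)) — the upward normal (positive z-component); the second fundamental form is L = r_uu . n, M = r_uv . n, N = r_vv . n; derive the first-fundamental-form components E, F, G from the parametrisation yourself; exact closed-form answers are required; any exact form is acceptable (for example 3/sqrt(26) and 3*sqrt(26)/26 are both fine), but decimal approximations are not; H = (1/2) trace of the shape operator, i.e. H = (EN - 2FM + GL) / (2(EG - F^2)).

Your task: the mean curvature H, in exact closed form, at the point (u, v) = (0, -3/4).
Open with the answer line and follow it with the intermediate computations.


Answer: H = 8192*sqrt(337)/113569

z_u = 9/16, z_v = 0, z_uu = 4, z_uv = -3/2, z_vv = 0
E = 337/256, F = 0, G = 1; answer radicand W^2 = 337/256
unnormalised second-form numerators: l = 4, m = -3/2, n = 0; L = l/sqrt(337/256), and similarly M = m/sqrt(W^2), N = n/sqrt(W^2)
H = (E*n - 2*F*m + G*l) / (2*(EG - F^2)*sqrt(W^2)); E*n - 2*F*m + G*l = 4, EG - F^2 = 337/256, so H = (512/337)/sqrt(337/256)


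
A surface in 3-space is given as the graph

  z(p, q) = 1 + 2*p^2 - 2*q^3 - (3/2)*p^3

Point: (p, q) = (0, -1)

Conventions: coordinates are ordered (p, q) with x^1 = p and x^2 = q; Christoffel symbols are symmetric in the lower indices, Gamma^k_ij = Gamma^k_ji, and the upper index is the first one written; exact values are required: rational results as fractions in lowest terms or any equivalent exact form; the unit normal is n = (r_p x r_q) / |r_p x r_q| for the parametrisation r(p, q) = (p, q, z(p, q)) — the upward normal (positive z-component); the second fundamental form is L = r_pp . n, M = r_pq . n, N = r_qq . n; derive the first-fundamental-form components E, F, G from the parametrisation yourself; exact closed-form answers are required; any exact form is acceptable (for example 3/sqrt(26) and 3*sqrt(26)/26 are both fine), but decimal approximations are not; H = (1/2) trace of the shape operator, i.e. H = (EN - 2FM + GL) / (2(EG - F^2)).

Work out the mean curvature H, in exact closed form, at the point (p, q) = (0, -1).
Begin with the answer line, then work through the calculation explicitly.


Answer: H = 80*sqrt(37)/1369

z_p = 0, z_q = -6, z_pp = 4, z_pq = 0, z_qq = 12
E = 1, F = 0, G = 37; answer radicand W^2 = 37
unnormalised second-form numerators: l = 4, m = 0, n = 12; L = l/sqrt(37), and similarly M = m/sqrt(W^2), N = n/sqrt(W^2)
H = (E*n - 2*F*m + G*l) / (2*(EG - F^2)*sqrt(W^2)); E*n - 2*F*m + G*l = 160, EG - F^2 = 37, so H = (80/37)/sqrt(37)


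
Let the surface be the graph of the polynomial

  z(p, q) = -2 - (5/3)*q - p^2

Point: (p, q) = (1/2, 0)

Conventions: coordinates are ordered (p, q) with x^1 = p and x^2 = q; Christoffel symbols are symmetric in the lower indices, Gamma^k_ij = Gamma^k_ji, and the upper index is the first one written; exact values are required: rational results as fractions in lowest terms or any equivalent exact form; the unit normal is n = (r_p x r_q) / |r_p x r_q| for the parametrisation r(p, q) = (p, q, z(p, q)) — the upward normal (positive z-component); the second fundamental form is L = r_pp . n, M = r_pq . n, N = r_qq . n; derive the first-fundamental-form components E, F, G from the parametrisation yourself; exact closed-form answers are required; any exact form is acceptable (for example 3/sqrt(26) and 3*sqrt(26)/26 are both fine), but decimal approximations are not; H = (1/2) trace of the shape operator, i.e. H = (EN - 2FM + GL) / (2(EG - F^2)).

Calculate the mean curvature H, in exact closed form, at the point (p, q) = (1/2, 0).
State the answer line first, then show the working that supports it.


Answer: H = -102*sqrt(43)/1849

z_p = -1, z_q = -5/3, z_pp = -2, z_pq = 0, z_qq = 0
E = 2, F = 5/3, G = 34/9; answer radicand W^2 = 43/9
unnormalised second-form numerators: l = -2, m = 0, n = 0; L = l/sqrt(43/9), and similarly M = m/sqrt(W^2), N = n/sqrt(W^2)
H = (E*n - 2*F*m + G*l) / (2*(EG - F^2)*sqrt(W^2)); E*n - 2*F*m + G*l = -68/9, EG - F^2 = 43/9, so H = (-34/43)/sqrt(43/9)


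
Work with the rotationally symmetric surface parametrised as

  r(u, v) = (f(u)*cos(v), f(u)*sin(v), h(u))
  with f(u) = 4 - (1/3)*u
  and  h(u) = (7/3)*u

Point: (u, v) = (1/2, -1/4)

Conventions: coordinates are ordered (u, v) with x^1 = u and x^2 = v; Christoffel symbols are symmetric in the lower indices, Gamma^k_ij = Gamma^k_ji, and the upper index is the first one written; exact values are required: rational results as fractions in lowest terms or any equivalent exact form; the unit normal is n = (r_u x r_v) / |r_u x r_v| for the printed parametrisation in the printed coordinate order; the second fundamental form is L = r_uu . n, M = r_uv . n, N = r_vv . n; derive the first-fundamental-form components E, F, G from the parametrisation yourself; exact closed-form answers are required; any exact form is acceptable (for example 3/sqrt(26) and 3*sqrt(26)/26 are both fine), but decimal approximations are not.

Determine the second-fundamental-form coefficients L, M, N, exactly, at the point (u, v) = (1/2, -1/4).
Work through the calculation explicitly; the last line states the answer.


f = 23/6, f' = -1/3, f'' = 0, h' = 7/3, h'' = 0
E = 50/9, F = 0, G = 529/36; answer radicand W^2 = 50/9
unnormalised second-form numerators: l = 0, m = 0, n = 161/18; L = l/sqrt(50/9), and similarly M = m/sqrt(W^2), N = n/sqrt(W^2)

Answer: L = 0, M = 0, N = 161*sqrt(2)/60


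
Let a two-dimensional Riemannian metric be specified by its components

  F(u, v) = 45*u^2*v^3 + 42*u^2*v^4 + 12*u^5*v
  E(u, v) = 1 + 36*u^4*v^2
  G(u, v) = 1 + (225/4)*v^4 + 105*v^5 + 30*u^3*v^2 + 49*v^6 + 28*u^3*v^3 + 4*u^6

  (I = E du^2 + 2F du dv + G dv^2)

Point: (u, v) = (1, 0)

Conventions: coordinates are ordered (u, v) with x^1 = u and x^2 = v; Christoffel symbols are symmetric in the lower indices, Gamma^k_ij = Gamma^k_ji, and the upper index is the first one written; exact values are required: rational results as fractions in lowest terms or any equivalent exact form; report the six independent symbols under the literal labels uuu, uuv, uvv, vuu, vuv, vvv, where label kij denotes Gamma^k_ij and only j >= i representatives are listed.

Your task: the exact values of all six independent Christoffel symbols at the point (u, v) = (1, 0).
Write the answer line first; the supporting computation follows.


Answer: Gamma_uuu = 0, Gamma_uuv = 0, Gamma_uvv = 0, Gamma_vuu = 0, Gamma_vuv = 12/5, Gamma_vvv = 0

E = 1, F = 0, G = 5 at the point
E_u = 0, E_v = 0, F_u = 0, F_v = 12, G_u = 24, G_v = 0
EG - F^2 = 5;  g^inv = (1/5) * [[5, 0], [0, 1]]
first-kind symbols [ij,l] = (1/2)(d_i g_jl + d_j g_il - d_l g_ij): [uu,u] = E_u/2 = 0, [uu,v] = F_u - E_v/2 = 0, [uv,u] = E_v/2 = 0, [uv,v] = G_u/2 = 12, [vv,u] = F_v - G_u/2 = 0, [vv,v] = G_v/2 = 0
Gamma^u_ij = (G*[ij,u] - F*[ij,v])/(EG - F^2), Gamma^v_ij = (E*[ij,v] - F*[ij,u])/(EG - F^2)


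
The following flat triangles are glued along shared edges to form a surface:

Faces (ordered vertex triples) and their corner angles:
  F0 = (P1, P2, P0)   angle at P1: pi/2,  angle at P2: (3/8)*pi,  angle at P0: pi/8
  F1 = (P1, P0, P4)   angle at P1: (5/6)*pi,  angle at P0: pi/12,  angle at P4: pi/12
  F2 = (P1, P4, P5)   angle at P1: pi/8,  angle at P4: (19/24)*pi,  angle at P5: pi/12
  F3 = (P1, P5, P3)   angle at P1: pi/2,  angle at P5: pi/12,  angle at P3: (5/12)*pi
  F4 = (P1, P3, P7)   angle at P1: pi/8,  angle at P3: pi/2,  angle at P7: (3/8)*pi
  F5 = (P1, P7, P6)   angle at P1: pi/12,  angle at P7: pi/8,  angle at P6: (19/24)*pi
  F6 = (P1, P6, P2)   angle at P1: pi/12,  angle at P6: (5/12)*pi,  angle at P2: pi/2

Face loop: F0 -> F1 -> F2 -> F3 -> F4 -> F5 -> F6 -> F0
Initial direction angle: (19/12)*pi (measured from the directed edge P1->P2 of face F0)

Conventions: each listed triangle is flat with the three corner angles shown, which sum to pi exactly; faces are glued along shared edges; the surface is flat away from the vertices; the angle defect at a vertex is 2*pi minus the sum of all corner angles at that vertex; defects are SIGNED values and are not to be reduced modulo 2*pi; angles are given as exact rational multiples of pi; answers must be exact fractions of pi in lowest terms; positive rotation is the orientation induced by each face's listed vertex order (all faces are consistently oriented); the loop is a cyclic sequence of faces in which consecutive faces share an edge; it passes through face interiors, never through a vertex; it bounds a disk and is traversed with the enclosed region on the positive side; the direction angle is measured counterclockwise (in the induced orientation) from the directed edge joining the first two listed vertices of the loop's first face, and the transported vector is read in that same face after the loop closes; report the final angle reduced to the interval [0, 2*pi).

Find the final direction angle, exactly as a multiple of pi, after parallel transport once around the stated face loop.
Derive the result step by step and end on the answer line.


enclosed vertex P1: corner angles sum to (9/4)*pi, defect = 2*pi - (9/4)*pi = -pi/4
adding the enclosed defects to the starting angle (mod 2*pi, induced orientation) gives the holonomy
final angle = (19/12)*pi - pi/4 = (4/3)*pi (mod 2*pi)

Answer: final direction angle = (4/3)*pi


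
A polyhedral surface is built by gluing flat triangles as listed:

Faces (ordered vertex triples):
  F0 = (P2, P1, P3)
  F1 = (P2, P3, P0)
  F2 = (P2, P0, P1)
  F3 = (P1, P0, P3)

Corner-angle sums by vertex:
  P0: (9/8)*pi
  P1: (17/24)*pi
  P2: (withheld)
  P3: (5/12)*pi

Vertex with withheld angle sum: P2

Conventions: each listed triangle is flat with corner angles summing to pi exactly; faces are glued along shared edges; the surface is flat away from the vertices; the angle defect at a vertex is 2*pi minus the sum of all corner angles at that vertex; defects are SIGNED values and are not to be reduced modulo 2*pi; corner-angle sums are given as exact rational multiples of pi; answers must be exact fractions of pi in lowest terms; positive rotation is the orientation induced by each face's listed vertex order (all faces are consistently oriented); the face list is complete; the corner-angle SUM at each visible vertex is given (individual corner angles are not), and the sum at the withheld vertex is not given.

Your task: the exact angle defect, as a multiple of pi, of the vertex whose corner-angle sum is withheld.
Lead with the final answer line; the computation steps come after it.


Answer: defect(P2) = pi/4

V = 4, E = 6, F = 4; chi = V - E + F = 2
Gauss-Bonnet: total defect = 2*pi*chi = 4*pi; visible defects sum to (15/4)*pi


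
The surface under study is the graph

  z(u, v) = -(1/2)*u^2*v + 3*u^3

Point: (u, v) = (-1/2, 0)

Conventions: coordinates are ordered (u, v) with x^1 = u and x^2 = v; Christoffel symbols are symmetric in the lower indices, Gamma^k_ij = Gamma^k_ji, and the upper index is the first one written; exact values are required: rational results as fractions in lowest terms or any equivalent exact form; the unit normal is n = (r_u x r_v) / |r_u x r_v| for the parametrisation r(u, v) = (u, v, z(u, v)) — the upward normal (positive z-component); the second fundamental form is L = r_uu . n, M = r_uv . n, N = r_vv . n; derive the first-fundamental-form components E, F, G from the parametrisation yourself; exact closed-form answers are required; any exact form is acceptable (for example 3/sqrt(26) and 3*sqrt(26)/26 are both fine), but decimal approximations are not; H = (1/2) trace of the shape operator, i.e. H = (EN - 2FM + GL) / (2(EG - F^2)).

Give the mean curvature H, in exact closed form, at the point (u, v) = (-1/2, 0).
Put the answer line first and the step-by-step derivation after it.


Answer: H = -2268*sqrt(389)/151321

z_u = 9/4, z_v = -1/8, z_uu = -9, z_uv = 1/2, z_vv = 0
E = 97/16, F = -9/32, G = 65/64; answer radicand W^2 = 389/64
unnormalised second-form numerators: l = -9, m = 1/2, n = 0; L = l/sqrt(389/64), and similarly M = m/sqrt(W^2), N = n/sqrt(W^2)
H = (E*n - 2*F*m + G*l) / (2*(EG - F^2)*sqrt(W^2)); E*n - 2*F*m + G*l = -567/64, EG - F^2 = 389/64, so H = (-567/778)/sqrt(389/64)


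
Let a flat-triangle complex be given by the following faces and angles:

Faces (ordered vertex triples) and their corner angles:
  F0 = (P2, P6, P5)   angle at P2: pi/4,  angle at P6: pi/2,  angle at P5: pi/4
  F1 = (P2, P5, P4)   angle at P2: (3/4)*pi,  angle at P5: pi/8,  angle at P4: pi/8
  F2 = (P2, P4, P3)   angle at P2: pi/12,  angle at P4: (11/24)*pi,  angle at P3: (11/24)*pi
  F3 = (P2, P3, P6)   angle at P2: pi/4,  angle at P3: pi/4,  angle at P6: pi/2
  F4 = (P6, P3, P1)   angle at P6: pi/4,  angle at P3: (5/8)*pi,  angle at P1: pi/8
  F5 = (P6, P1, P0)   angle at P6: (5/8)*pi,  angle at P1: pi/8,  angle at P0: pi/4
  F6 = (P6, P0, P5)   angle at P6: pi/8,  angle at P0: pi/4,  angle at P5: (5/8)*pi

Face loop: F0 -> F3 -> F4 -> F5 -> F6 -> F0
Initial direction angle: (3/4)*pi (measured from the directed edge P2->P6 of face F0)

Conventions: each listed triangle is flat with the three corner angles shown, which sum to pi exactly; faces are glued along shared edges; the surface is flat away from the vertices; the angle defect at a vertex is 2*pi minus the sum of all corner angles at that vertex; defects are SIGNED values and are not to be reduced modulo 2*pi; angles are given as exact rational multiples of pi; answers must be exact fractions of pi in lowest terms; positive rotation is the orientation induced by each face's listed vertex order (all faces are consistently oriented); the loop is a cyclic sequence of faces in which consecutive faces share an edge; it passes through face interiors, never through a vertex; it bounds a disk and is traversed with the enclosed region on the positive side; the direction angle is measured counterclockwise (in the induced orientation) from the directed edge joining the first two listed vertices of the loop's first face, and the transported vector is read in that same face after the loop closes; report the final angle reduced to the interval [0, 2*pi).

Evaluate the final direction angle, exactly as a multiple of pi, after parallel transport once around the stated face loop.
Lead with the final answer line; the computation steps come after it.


Answer: final direction angle = (3/4)*pi

enclosed vertex P6: corner angles sum to 2*pi, defect = 2*pi - 2*pi = 0
the final direction is the initial angle plus the enclosed defects, taken mod 2*pi in the induced orientation
final angle = (3/4)*pi + 0 = (3/4)*pi (mod 2*pi)
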